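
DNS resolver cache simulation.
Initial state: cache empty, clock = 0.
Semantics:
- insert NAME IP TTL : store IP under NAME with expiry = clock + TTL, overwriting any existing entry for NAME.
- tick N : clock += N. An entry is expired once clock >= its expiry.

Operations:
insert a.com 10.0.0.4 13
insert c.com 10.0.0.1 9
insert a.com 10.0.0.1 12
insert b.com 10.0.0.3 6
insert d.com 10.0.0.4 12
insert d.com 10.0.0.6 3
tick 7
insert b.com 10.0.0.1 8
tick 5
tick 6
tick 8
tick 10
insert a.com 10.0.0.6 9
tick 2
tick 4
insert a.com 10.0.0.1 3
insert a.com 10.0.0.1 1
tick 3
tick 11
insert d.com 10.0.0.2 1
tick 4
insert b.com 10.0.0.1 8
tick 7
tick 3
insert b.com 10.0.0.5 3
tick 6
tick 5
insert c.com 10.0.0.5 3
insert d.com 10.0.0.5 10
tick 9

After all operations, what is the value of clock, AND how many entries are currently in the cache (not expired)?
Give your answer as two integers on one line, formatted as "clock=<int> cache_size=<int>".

Answer: clock=90 cache_size=1

Derivation:
Op 1: insert a.com -> 10.0.0.4 (expiry=0+13=13). clock=0
Op 2: insert c.com -> 10.0.0.1 (expiry=0+9=9). clock=0
Op 3: insert a.com -> 10.0.0.1 (expiry=0+12=12). clock=0
Op 4: insert b.com -> 10.0.0.3 (expiry=0+6=6). clock=0
Op 5: insert d.com -> 10.0.0.4 (expiry=0+12=12). clock=0
Op 6: insert d.com -> 10.0.0.6 (expiry=0+3=3). clock=0
Op 7: tick 7 -> clock=7. purged={b.com,d.com}
Op 8: insert b.com -> 10.0.0.1 (expiry=7+8=15). clock=7
Op 9: tick 5 -> clock=12. purged={a.com,c.com}
Op 10: tick 6 -> clock=18. purged={b.com}
Op 11: tick 8 -> clock=26.
Op 12: tick 10 -> clock=36.
Op 13: insert a.com -> 10.0.0.6 (expiry=36+9=45). clock=36
Op 14: tick 2 -> clock=38.
Op 15: tick 4 -> clock=42.
Op 16: insert a.com -> 10.0.0.1 (expiry=42+3=45). clock=42
Op 17: insert a.com -> 10.0.0.1 (expiry=42+1=43). clock=42
Op 18: tick 3 -> clock=45. purged={a.com}
Op 19: tick 11 -> clock=56.
Op 20: insert d.com -> 10.0.0.2 (expiry=56+1=57). clock=56
Op 21: tick 4 -> clock=60. purged={d.com}
Op 22: insert b.com -> 10.0.0.1 (expiry=60+8=68). clock=60
Op 23: tick 7 -> clock=67.
Op 24: tick 3 -> clock=70. purged={b.com}
Op 25: insert b.com -> 10.0.0.5 (expiry=70+3=73). clock=70
Op 26: tick 6 -> clock=76. purged={b.com}
Op 27: tick 5 -> clock=81.
Op 28: insert c.com -> 10.0.0.5 (expiry=81+3=84). clock=81
Op 29: insert d.com -> 10.0.0.5 (expiry=81+10=91). clock=81
Op 30: tick 9 -> clock=90. purged={c.com}
Final clock = 90
Final cache (unexpired): {d.com} -> size=1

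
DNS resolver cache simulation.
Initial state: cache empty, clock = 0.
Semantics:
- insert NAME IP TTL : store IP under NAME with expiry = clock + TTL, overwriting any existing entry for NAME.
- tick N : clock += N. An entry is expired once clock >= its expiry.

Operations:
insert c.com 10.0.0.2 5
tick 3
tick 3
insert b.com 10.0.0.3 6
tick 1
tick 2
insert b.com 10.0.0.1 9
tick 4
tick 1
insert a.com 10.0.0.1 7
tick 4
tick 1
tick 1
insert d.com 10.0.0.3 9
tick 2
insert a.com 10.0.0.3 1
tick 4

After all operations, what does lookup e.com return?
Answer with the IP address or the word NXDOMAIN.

Answer: NXDOMAIN

Derivation:
Op 1: insert c.com -> 10.0.0.2 (expiry=0+5=5). clock=0
Op 2: tick 3 -> clock=3.
Op 3: tick 3 -> clock=6. purged={c.com}
Op 4: insert b.com -> 10.0.0.3 (expiry=6+6=12). clock=6
Op 5: tick 1 -> clock=7.
Op 6: tick 2 -> clock=9.
Op 7: insert b.com -> 10.0.0.1 (expiry=9+9=18). clock=9
Op 8: tick 4 -> clock=13.
Op 9: tick 1 -> clock=14.
Op 10: insert a.com -> 10.0.0.1 (expiry=14+7=21). clock=14
Op 11: tick 4 -> clock=18. purged={b.com}
Op 12: tick 1 -> clock=19.
Op 13: tick 1 -> clock=20.
Op 14: insert d.com -> 10.0.0.3 (expiry=20+9=29). clock=20
Op 15: tick 2 -> clock=22. purged={a.com}
Op 16: insert a.com -> 10.0.0.3 (expiry=22+1=23). clock=22
Op 17: tick 4 -> clock=26. purged={a.com}
lookup e.com: not in cache (expired or never inserted)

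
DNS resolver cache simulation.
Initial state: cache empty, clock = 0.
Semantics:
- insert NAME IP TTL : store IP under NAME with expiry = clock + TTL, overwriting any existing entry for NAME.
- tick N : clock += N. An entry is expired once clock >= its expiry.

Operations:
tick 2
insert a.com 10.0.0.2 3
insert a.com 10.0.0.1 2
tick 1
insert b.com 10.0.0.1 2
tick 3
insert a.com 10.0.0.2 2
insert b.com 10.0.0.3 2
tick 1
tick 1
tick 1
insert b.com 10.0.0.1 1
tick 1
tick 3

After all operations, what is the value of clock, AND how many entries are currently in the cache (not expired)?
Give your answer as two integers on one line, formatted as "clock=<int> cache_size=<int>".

Answer: clock=13 cache_size=0

Derivation:
Op 1: tick 2 -> clock=2.
Op 2: insert a.com -> 10.0.0.2 (expiry=2+3=5). clock=2
Op 3: insert a.com -> 10.0.0.1 (expiry=2+2=4). clock=2
Op 4: tick 1 -> clock=3.
Op 5: insert b.com -> 10.0.0.1 (expiry=3+2=5). clock=3
Op 6: tick 3 -> clock=6. purged={a.com,b.com}
Op 7: insert a.com -> 10.0.0.2 (expiry=6+2=8). clock=6
Op 8: insert b.com -> 10.0.0.3 (expiry=6+2=8). clock=6
Op 9: tick 1 -> clock=7.
Op 10: tick 1 -> clock=8. purged={a.com,b.com}
Op 11: tick 1 -> clock=9.
Op 12: insert b.com -> 10.0.0.1 (expiry=9+1=10). clock=9
Op 13: tick 1 -> clock=10. purged={b.com}
Op 14: tick 3 -> clock=13.
Final clock = 13
Final cache (unexpired): {} -> size=0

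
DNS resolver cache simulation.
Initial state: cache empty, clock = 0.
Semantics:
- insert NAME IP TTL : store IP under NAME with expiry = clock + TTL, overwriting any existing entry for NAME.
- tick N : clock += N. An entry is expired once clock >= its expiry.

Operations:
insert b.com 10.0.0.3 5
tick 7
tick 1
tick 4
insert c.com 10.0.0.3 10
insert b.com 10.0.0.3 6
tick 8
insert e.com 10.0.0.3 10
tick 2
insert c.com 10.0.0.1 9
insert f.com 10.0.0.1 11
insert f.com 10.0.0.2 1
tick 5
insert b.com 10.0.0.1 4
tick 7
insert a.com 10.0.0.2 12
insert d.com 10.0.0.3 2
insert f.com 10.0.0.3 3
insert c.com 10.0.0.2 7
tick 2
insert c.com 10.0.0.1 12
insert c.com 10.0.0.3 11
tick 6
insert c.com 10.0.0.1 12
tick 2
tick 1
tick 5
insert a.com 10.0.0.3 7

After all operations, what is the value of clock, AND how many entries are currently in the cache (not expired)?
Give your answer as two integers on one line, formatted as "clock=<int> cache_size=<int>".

Op 1: insert b.com -> 10.0.0.3 (expiry=0+5=5). clock=0
Op 2: tick 7 -> clock=7. purged={b.com}
Op 3: tick 1 -> clock=8.
Op 4: tick 4 -> clock=12.
Op 5: insert c.com -> 10.0.0.3 (expiry=12+10=22). clock=12
Op 6: insert b.com -> 10.0.0.3 (expiry=12+6=18). clock=12
Op 7: tick 8 -> clock=20. purged={b.com}
Op 8: insert e.com -> 10.0.0.3 (expiry=20+10=30). clock=20
Op 9: tick 2 -> clock=22. purged={c.com}
Op 10: insert c.com -> 10.0.0.1 (expiry=22+9=31). clock=22
Op 11: insert f.com -> 10.0.0.1 (expiry=22+11=33). clock=22
Op 12: insert f.com -> 10.0.0.2 (expiry=22+1=23). clock=22
Op 13: tick 5 -> clock=27. purged={f.com}
Op 14: insert b.com -> 10.0.0.1 (expiry=27+4=31). clock=27
Op 15: tick 7 -> clock=34. purged={b.com,c.com,e.com}
Op 16: insert a.com -> 10.0.0.2 (expiry=34+12=46). clock=34
Op 17: insert d.com -> 10.0.0.3 (expiry=34+2=36). clock=34
Op 18: insert f.com -> 10.0.0.3 (expiry=34+3=37). clock=34
Op 19: insert c.com -> 10.0.0.2 (expiry=34+7=41). clock=34
Op 20: tick 2 -> clock=36. purged={d.com}
Op 21: insert c.com -> 10.0.0.1 (expiry=36+12=48). clock=36
Op 22: insert c.com -> 10.0.0.3 (expiry=36+11=47). clock=36
Op 23: tick 6 -> clock=42. purged={f.com}
Op 24: insert c.com -> 10.0.0.1 (expiry=42+12=54). clock=42
Op 25: tick 2 -> clock=44.
Op 26: tick 1 -> clock=45.
Op 27: tick 5 -> clock=50. purged={a.com}
Op 28: insert a.com -> 10.0.0.3 (expiry=50+7=57). clock=50
Final clock = 50
Final cache (unexpired): {a.com,c.com} -> size=2

Answer: clock=50 cache_size=2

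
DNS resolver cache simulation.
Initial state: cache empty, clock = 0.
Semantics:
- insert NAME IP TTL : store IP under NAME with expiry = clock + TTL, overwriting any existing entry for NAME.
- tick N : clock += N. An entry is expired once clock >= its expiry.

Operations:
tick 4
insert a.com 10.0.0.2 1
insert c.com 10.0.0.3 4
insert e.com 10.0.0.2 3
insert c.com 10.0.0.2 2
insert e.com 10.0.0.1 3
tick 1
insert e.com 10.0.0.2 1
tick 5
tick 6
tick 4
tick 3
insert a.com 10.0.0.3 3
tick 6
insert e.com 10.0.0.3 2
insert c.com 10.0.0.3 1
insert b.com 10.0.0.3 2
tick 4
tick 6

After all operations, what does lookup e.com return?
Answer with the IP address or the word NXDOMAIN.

Op 1: tick 4 -> clock=4.
Op 2: insert a.com -> 10.0.0.2 (expiry=4+1=5). clock=4
Op 3: insert c.com -> 10.0.0.3 (expiry=4+4=8). clock=4
Op 4: insert e.com -> 10.0.0.2 (expiry=4+3=7). clock=4
Op 5: insert c.com -> 10.0.0.2 (expiry=4+2=6). clock=4
Op 6: insert e.com -> 10.0.0.1 (expiry=4+3=7). clock=4
Op 7: tick 1 -> clock=5. purged={a.com}
Op 8: insert e.com -> 10.0.0.2 (expiry=5+1=6). clock=5
Op 9: tick 5 -> clock=10. purged={c.com,e.com}
Op 10: tick 6 -> clock=16.
Op 11: tick 4 -> clock=20.
Op 12: tick 3 -> clock=23.
Op 13: insert a.com -> 10.0.0.3 (expiry=23+3=26). clock=23
Op 14: tick 6 -> clock=29. purged={a.com}
Op 15: insert e.com -> 10.0.0.3 (expiry=29+2=31). clock=29
Op 16: insert c.com -> 10.0.0.3 (expiry=29+1=30). clock=29
Op 17: insert b.com -> 10.0.0.3 (expiry=29+2=31). clock=29
Op 18: tick 4 -> clock=33. purged={b.com,c.com,e.com}
Op 19: tick 6 -> clock=39.
lookup e.com: not in cache (expired or never inserted)

Answer: NXDOMAIN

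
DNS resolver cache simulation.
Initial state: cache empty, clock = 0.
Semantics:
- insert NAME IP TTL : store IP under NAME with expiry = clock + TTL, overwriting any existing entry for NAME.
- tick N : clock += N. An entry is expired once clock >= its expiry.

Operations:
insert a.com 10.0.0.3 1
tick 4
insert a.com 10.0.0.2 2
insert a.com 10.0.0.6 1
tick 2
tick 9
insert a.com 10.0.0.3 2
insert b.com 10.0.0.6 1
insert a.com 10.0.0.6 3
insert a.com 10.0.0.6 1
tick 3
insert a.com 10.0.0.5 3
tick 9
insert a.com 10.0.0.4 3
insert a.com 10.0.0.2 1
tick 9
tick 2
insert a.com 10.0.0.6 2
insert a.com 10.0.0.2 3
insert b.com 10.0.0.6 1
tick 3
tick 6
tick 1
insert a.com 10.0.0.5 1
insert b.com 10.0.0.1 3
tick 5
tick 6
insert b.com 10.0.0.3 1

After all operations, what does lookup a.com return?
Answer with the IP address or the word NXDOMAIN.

Op 1: insert a.com -> 10.0.0.3 (expiry=0+1=1). clock=0
Op 2: tick 4 -> clock=4. purged={a.com}
Op 3: insert a.com -> 10.0.0.2 (expiry=4+2=6). clock=4
Op 4: insert a.com -> 10.0.0.6 (expiry=4+1=5). clock=4
Op 5: tick 2 -> clock=6. purged={a.com}
Op 6: tick 9 -> clock=15.
Op 7: insert a.com -> 10.0.0.3 (expiry=15+2=17). clock=15
Op 8: insert b.com -> 10.0.0.6 (expiry=15+1=16). clock=15
Op 9: insert a.com -> 10.0.0.6 (expiry=15+3=18). clock=15
Op 10: insert a.com -> 10.0.0.6 (expiry=15+1=16). clock=15
Op 11: tick 3 -> clock=18. purged={a.com,b.com}
Op 12: insert a.com -> 10.0.0.5 (expiry=18+3=21). clock=18
Op 13: tick 9 -> clock=27. purged={a.com}
Op 14: insert a.com -> 10.0.0.4 (expiry=27+3=30). clock=27
Op 15: insert a.com -> 10.0.0.2 (expiry=27+1=28). clock=27
Op 16: tick 9 -> clock=36. purged={a.com}
Op 17: tick 2 -> clock=38.
Op 18: insert a.com -> 10.0.0.6 (expiry=38+2=40). clock=38
Op 19: insert a.com -> 10.0.0.2 (expiry=38+3=41). clock=38
Op 20: insert b.com -> 10.0.0.6 (expiry=38+1=39). clock=38
Op 21: tick 3 -> clock=41. purged={a.com,b.com}
Op 22: tick 6 -> clock=47.
Op 23: tick 1 -> clock=48.
Op 24: insert a.com -> 10.0.0.5 (expiry=48+1=49). clock=48
Op 25: insert b.com -> 10.0.0.1 (expiry=48+3=51). clock=48
Op 26: tick 5 -> clock=53. purged={a.com,b.com}
Op 27: tick 6 -> clock=59.
Op 28: insert b.com -> 10.0.0.3 (expiry=59+1=60). clock=59
lookup a.com: not in cache (expired or never inserted)

Answer: NXDOMAIN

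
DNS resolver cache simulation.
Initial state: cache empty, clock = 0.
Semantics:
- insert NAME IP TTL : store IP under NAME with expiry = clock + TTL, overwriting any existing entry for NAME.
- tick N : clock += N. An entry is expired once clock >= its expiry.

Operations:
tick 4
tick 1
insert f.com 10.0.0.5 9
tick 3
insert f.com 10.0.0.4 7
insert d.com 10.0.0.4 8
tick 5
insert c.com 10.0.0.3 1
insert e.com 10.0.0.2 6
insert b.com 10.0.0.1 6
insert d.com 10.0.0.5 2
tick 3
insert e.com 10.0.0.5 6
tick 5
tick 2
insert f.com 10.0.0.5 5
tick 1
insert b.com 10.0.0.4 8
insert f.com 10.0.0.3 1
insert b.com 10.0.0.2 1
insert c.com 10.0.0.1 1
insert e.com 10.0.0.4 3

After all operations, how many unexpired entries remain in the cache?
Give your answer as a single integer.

Answer: 4

Derivation:
Op 1: tick 4 -> clock=4.
Op 2: tick 1 -> clock=5.
Op 3: insert f.com -> 10.0.0.5 (expiry=5+9=14). clock=5
Op 4: tick 3 -> clock=8.
Op 5: insert f.com -> 10.0.0.4 (expiry=8+7=15). clock=8
Op 6: insert d.com -> 10.0.0.4 (expiry=8+8=16). clock=8
Op 7: tick 5 -> clock=13.
Op 8: insert c.com -> 10.0.0.3 (expiry=13+1=14). clock=13
Op 9: insert e.com -> 10.0.0.2 (expiry=13+6=19). clock=13
Op 10: insert b.com -> 10.0.0.1 (expiry=13+6=19). clock=13
Op 11: insert d.com -> 10.0.0.5 (expiry=13+2=15). clock=13
Op 12: tick 3 -> clock=16. purged={c.com,d.com,f.com}
Op 13: insert e.com -> 10.0.0.5 (expiry=16+6=22). clock=16
Op 14: tick 5 -> clock=21. purged={b.com}
Op 15: tick 2 -> clock=23. purged={e.com}
Op 16: insert f.com -> 10.0.0.5 (expiry=23+5=28). clock=23
Op 17: tick 1 -> clock=24.
Op 18: insert b.com -> 10.0.0.4 (expiry=24+8=32). clock=24
Op 19: insert f.com -> 10.0.0.3 (expiry=24+1=25). clock=24
Op 20: insert b.com -> 10.0.0.2 (expiry=24+1=25). clock=24
Op 21: insert c.com -> 10.0.0.1 (expiry=24+1=25). clock=24
Op 22: insert e.com -> 10.0.0.4 (expiry=24+3=27). clock=24
Final cache (unexpired): {b.com,c.com,e.com,f.com} -> size=4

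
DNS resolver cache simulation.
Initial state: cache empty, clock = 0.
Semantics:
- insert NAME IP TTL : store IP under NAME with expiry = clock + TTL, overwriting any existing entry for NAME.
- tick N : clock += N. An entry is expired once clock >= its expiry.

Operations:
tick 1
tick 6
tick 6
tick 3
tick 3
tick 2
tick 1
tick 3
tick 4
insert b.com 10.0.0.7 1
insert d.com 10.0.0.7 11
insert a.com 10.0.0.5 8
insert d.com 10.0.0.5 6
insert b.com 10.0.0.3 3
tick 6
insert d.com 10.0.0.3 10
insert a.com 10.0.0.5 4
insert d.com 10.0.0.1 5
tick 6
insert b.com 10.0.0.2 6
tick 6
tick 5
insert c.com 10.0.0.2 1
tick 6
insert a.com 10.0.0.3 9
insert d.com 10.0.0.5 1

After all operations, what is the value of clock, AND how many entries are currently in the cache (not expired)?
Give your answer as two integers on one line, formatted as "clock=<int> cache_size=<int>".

Answer: clock=58 cache_size=2

Derivation:
Op 1: tick 1 -> clock=1.
Op 2: tick 6 -> clock=7.
Op 3: tick 6 -> clock=13.
Op 4: tick 3 -> clock=16.
Op 5: tick 3 -> clock=19.
Op 6: tick 2 -> clock=21.
Op 7: tick 1 -> clock=22.
Op 8: tick 3 -> clock=25.
Op 9: tick 4 -> clock=29.
Op 10: insert b.com -> 10.0.0.7 (expiry=29+1=30). clock=29
Op 11: insert d.com -> 10.0.0.7 (expiry=29+11=40). clock=29
Op 12: insert a.com -> 10.0.0.5 (expiry=29+8=37). clock=29
Op 13: insert d.com -> 10.0.0.5 (expiry=29+6=35). clock=29
Op 14: insert b.com -> 10.0.0.3 (expiry=29+3=32). clock=29
Op 15: tick 6 -> clock=35. purged={b.com,d.com}
Op 16: insert d.com -> 10.0.0.3 (expiry=35+10=45). clock=35
Op 17: insert a.com -> 10.0.0.5 (expiry=35+4=39). clock=35
Op 18: insert d.com -> 10.0.0.1 (expiry=35+5=40). clock=35
Op 19: tick 6 -> clock=41. purged={a.com,d.com}
Op 20: insert b.com -> 10.0.0.2 (expiry=41+6=47). clock=41
Op 21: tick 6 -> clock=47. purged={b.com}
Op 22: tick 5 -> clock=52.
Op 23: insert c.com -> 10.0.0.2 (expiry=52+1=53). clock=52
Op 24: tick 6 -> clock=58. purged={c.com}
Op 25: insert a.com -> 10.0.0.3 (expiry=58+9=67). clock=58
Op 26: insert d.com -> 10.0.0.5 (expiry=58+1=59). clock=58
Final clock = 58
Final cache (unexpired): {a.com,d.com} -> size=2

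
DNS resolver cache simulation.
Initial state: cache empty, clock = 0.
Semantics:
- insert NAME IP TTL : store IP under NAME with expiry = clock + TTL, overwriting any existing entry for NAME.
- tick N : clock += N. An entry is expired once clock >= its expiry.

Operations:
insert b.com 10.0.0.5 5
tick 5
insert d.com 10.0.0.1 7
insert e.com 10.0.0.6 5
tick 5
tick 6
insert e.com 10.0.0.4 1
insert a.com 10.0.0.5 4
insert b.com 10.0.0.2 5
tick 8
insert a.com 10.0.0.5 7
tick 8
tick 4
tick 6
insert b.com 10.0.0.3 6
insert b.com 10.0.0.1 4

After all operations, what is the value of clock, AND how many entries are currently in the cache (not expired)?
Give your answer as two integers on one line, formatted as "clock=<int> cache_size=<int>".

Op 1: insert b.com -> 10.0.0.5 (expiry=0+5=5). clock=0
Op 2: tick 5 -> clock=5. purged={b.com}
Op 3: insert d.com -> 10.0.0.1 (expiry=5+7=12). clock=5
Op 4: insert e.com -> 10.0.0.6 (expiry=5+5=10). clock=5
Op 5: tick 5 -> clock=10. purged={e.com}
Op 6: tick 6 -> clock=16. purged={d.com}
Op 7: insert e.com -> 10.0.0.4 (expiry=16+1=17). clock=16
Op 8: insert a.com -> 10.0.0.5 (expiry=16+4=20). clock=16
Op 9: insert b.com -> 10.0.0.2 (expiry=16+5=21). clock=16
Op 10: tick 8 -> clock=24. purged={a.com,b.com,e.com}
Op 11: insert a.com -> 10.0.0.5 (expiry=24+7=31). clock=24
Op 12: tick 8 -> clock=32. purged={a.com}
Op 13: tick 4 -> clock=36.
Op 14: tick 6 -> clock=42.
Op 15: insert b.com -> 10.0.0.3 (expiry=42+6=48). clock=42
Op 16: insert b.com -> 10.0.0.1 (expiry=42+4=46). clock=42
Final clock = 42
Final cache (unexpired): {b.com} -> size=1

Answer: clock=42 cache_size=1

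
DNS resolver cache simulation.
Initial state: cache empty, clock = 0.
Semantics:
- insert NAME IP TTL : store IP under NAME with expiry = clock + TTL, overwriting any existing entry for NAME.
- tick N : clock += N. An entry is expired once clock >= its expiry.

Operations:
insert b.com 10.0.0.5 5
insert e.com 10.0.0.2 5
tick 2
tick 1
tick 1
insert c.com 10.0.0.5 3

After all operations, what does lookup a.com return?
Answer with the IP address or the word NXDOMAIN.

Op 1: insert b.com -> 10.0.0.5 (expiry=0+5=5). clock=0
Op 2: insert e.com -> 10.0.0.2 (expiry=0+5=5). clock=0
Op 3: tick 2 -> clock=2.
Op 4: tick 1 -> clock=3.
Op 5: tick 1 -> clock=4.
Op 6: insert c.com -> 10.0.0.5 (expiry=4+3=7). clock=4
lookup a.com: not in cache (expired or never inserted)

Answer: NXDOMAIN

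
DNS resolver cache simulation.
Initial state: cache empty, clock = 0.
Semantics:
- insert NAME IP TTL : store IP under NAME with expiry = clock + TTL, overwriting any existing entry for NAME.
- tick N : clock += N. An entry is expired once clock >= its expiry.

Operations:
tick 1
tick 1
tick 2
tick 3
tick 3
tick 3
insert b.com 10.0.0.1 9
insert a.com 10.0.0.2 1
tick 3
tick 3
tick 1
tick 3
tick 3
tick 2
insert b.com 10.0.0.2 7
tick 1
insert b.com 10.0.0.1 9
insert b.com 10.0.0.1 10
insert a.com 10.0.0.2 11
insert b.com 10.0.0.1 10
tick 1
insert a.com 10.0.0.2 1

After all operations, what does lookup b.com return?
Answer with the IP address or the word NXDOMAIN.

Op 1: tick 1 -> clock=1.
Op 2: tick 1 -> clock=2.
Op 3: tick 2 -> clock=4.
Op 4: tick 3 -> clock=7.
Op 5: tick 3 -> clock=10.
Op 6: tick 3 -> clock=13.
Op 7: insert b.com -> 10.0.0.1 (expiry=13+9=22). clock=13
Op 8: insert a.com -> 10.0.0.2 (expiry=13+1=14). clock=13
Op 9: tick 3 -> clock=16. purged={a.com}
Op 10: tick 3 -> clock=19.
Op 11: tick 1 -> clock=20.
Op 12: tick 3 -> clock=23. purged={b.com}
Op 13: tick 3 -> clock=26.
Op 14: tick 2 -> clock=28.
Op 15: insert b.com -> 10.0.0.2 (expiry=28+7=35). clock=28
Op 16: tick 1 -> clock=29.
Op 17: insert b.com -> 10.0.0.1 (expiry=29+9=38). clock=29
Op 18: insert b.com -> 10.0.0.1 (expiry=29+10=39). clock=29
Op 19: insert a.com -> 10.0.0.2 (expiry=29+11=40). clock=29
Op 20: insert b.com -> 10.0.0.1 (expiry=29+10=39). clock=29
Op 21: tick 1 -> clock=30.
Op 22: insert a.com -> 10.0.0.2 (expiry=30+1=31). clock=30
lookup b.com: present, ip=10.0.0.1 expiry=39 > clock=30

Answer: 10.0.0.1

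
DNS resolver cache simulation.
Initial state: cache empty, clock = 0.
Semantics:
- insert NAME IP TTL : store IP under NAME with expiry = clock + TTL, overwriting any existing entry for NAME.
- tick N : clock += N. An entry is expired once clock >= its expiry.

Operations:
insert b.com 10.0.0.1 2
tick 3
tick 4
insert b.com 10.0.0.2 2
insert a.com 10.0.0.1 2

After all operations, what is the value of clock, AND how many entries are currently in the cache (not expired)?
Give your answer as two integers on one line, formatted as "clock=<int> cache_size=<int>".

Op 1: insert b.com -> 10.0.0.1 (expiry=0+2=2). clock=0
Op 2: tick 3 -> clock=3. purged={b.com}
Op 3: tick 4 -> clock=7.
Op 4: insert b.com -> 10.0.0.2 (expiry=7+2=9). clock=7
Op 5: insert a.com -> 10.0.0.1 (expiry=7+2=9). clock=7
Final clock = 7
Final cache (unexpired): {a.com,b.com} -> size=2

Answer: clock=7 cache_size=2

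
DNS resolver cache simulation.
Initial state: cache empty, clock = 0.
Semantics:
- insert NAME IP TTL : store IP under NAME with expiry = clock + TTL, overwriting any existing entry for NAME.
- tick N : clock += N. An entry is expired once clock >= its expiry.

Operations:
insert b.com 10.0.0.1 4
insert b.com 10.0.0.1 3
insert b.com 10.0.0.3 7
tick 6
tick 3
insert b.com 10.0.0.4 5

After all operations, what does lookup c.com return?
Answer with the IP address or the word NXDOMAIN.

Answer: NXDOMAIN

Derivation:
Op 1: insert b.com -> 10.0.0.1 (expiry=0+4=4). clock=0
Op 2: insert b.com -> 10.0.0.1 (expiry=0+3=3). clock=0
Op 3: insert b.com -> 10.0.0.3 (expiry=0+7=7). clock=0
Op 4: tick 6 -> clock=6.
Op 5: tick 3 -> clock=9. purged={b.com}
Op 6: insert b.com -> 10.0.0.4 (expiry=9+5=14). clock=9
lookup c.com: not in cache (expired or never inserted)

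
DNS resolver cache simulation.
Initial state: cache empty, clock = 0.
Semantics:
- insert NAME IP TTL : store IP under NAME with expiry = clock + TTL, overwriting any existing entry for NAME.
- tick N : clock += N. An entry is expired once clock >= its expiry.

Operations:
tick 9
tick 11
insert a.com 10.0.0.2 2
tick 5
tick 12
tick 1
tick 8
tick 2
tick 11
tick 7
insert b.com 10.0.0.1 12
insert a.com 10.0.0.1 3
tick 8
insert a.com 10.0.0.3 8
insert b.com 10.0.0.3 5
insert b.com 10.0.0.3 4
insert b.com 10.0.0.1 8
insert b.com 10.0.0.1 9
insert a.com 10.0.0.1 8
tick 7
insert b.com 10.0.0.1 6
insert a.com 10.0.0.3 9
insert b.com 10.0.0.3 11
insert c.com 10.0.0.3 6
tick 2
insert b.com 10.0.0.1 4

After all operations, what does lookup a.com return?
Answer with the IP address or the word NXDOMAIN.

Op 1: tick 9 -> clock=9.
Op 2: tick 11 -> clock=20.
Op 3: insert a.com -> 10.0.0.2 (expiry=20+2=22). clock=20
Op 4: tick 5 -> clock=25. purged={a.com}
Op 5: tick 12 -> clock=37.
Op 6: tick 1 -> clock=38.
Op 7: tick 8 -> clock=46.
Op 8: tick 2 -> clock=48.
Op 9: tick 11 -> clock=59.
Op 10: tick 7 -> clock=66.
Op 11: insert b.com -> 10.0.0.1 (expiry=66+12=78). clock=66
Op 12: insert a.com -> 10.0.0.1 (expiry=66+3=69). clock=66
Op 13: tick 8 -> clock=74. purged={a.com}
Op 14: insert a.com -> 10.0.0.3 (expiry=74+8=82). clock=74
Op 15: insert b.com -> 10.0.0.3 (expiry=74+5=79). clock=74
Op 16: insert b.com -> 10.0.0.3 (expiry=74+4=78). clock=74
Op 17: insert b.com -> 10.0.0.1 (expiry=74+8=82). clock=74
Op 18: insert b.com -> 10.0.0.1 (expiry=74+9=83). clock=74
Op 19: insert a.com -> 10.0.0.1 (expiry=74+8=82). clock=74
Op 20: tick 7 -> clock=81.
Op 21: insert b.com -> 10.0.0.1 (expiry=81+6=87). clock=81
Op 22: insert a.com -> 10.0.0.3 (expiry=81+9=90). clock=81
Op 23: insert b.com -> 10.0.0.3 (expiry=81+11=92). clock=81
Op 24: insert c.com -> 10.0.0.3 (expiry=81+6=87). clock=81
Op 25: tick 2 -> clock=83.
Op 26: insert b.com -> 10.0.0.1 (expiry=83+4=87). clock=83
lookup a.com: present, ip=10.0.0.3 expiry=90 > clock=83

Answer: 10.0.0.3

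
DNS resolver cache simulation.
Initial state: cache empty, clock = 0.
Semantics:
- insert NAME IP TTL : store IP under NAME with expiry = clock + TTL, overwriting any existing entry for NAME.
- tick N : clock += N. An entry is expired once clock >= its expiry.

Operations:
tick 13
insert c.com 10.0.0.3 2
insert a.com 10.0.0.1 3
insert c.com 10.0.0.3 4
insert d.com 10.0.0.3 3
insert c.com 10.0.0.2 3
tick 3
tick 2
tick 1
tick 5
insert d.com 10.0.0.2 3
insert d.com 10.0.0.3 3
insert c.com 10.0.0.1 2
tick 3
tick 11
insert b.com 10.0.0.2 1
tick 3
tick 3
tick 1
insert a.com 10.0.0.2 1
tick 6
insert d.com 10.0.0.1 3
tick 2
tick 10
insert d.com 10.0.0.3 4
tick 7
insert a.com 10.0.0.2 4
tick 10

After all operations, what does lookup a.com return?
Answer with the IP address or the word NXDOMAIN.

Answer: NXDOMAIN

Derivation:
Op 1: tick 13 -> clock=13.
Op 2: insert c.com -> 10.0.0.3 (expiry=13+2=15). clock=13
Op 3: insert a.com -> 10.0.0.1 (expiry=13+3=16). clock=13
Op 4: insert c.com -> 10.0.0.3 (expiry=13+4=17). clock=13
Op 5: insert d.com -> 10.0.0.3 (expiry=13+3=16). clock=13
Op 6: insert c.com -> 10.0.0.2 (expiry=13+3=16). clock=13
Op 7: tick 3 -> clock=16. purged={a.com,c.com,d.com}
Op 8: tick 2 -> clock=18.
Op 9: tick 1 -> clock=19.
Op 10: tick 5 -> clock=24.
Op 11: insert d.com -> 10.0.0.2 (expiry=24+3=27). clock=24
Op 12: insert d.com -> 10.0.0.3 (expiry=24+3=27). clock=24
Op 13: insert c.com -> 10.0.0.1 (expiry=24+2=26). clock=24
Op 14: tick 3 -> clock=27. purged={c.com,d.com}
Op 15: tick 11 -> clock=38.
Op 16: insert b.com -> 10.0.0.2 (expiry=38+1=39). clock=38
Op 17: tick 3 -> clock=41. purged={b.com}
Op 18: tick 3 -> clock=44.
Op 19: tick 1 -> clock=45.
Op 20: insert a.com -> 10.0.0.2 (expiry=45+1=46). clock=45
Op 21: tick 6 -> clock=51. purged={a.com}
Op 22: insert d.com -> 10.0.0.1 (expiry=51+3=54). clock=51
Op 23: tick 2 -> clock=53.
Op 24: tick 10 -> clock=63. purged={d.com}
Op 25: insert d.com -> 10.0.0.3 (expiry=63+4=67). clock=63
Op 26: tick 7 -> clock=70. purged={d.com}
Op 27: insert a.com -> 10.0.0.2 (expiry=70+4=74). clock=70
Op 28: tick 10 -> clock=80. purged={a.com}
lookup a.com: not in cache (expired or never inserted)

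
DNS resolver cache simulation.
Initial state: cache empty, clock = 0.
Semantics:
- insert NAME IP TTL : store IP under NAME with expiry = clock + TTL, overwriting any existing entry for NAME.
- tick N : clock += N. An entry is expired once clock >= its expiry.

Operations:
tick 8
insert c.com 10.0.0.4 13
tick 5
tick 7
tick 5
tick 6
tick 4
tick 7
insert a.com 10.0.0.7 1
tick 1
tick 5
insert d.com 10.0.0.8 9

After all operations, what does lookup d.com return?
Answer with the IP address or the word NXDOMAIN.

Answer: 10.0.0.8

Derivation:
Op 1: tick 8 -> clock=8.
Op 2: insert c.com -> 10.0.0.4 (expiry=8+13=21). clock=8
Op 3: tick 5 -> clock=13.
Op 4: tick 7 -> clock=20.
Op 5: tick 5 -> clock=25. purged={c.com}
Op 6: tick 6 -> clock=31.
Op 7: tick 4 -> clock=35.
Op 8: tick 7 -> clock=42.
Op 9: insert a.com -> 10.0.0.7 (expiry=42+1=43). clock=42
Op 10: tick 1 -> clock=43. purged={a.com}
Op 11: tick 5 -> clock=48.
Op 12: insert d.com -> 10.0.0.8 (expiry=48+9=57). clock=48
lookup d.com: present, ip=10.0.0.8 expiry=57 > clock=48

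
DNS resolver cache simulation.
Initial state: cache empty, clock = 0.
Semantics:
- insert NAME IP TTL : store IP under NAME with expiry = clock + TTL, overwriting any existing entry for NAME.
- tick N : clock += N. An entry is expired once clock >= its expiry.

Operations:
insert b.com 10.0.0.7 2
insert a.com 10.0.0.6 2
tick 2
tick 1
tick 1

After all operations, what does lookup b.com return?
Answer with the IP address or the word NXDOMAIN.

Answer: NXDOMAIN

Derivation:
Op 1: insert b.com -> 10.0.0.7 (expiry=0+2=2). clock=0
Op 2: insert a.com -> 10.0.0.6 (expiry=0+2=2). clock=0
Op 3: tick 2 -> clock=2. purged={a.com,b.com}
Op 4: tick 1 -> clock=3.
Op 5: tick 1 -> clock=4.
lookup b.com: not in cache (expired or never inserted)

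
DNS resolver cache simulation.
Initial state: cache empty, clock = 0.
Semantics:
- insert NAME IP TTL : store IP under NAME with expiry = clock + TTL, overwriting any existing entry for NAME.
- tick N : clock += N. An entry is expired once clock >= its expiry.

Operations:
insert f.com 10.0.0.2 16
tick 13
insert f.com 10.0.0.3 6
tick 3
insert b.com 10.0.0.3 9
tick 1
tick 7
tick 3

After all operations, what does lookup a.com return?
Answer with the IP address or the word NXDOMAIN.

Op 1: insert f.com -> 10.0.0.2 (expiry=0+16=16). clock=0
Op 2: tick 13 -> clock=13.
Op 3: insert f.com -> 10.0.0.3 (expiry=13+6=19). clock=13
Op 4: tick 3 -> clock=16.
Op 5: insert b.com -> 10.0.0.3 (expiry=16+9=25). clock=16
Op 6: tick 1 -> clock=17.
Op 7: tick 7 -> clock=24. purged={f.com}
Op 8: tick 3 -> clock=27. purged={b.com}
lookup a.com: not in cache (expired or never inserted)

Answer: NXDOMAIN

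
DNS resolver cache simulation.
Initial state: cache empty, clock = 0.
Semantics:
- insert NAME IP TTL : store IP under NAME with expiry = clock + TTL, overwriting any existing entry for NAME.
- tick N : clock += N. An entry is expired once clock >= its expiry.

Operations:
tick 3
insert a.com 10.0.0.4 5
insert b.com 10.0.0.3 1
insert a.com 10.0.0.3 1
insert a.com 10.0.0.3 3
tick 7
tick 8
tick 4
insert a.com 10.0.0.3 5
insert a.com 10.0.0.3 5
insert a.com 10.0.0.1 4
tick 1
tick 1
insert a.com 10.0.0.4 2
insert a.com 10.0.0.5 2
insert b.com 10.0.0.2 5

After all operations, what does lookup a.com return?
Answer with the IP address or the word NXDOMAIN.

Op 1: tick 3 -> clock=3.
Op 2: insert a.com -> 10.0.0.4 (expiry=3+5=8). clock=3
Op 3: insert b.com -> 10.0.0.3 (expiry=3+1=4). clock=3
Op 4: insert a.com -> 10.0.0.3 (expiry=3+1=4). clock=3
Op 5: insert a.com -> 10.0.0.3 (expiry=3+3=6). clock=3
Op 6: tick 7 -> clock=10. purged={a.com,b.com}
Op 7: tick 8 -> clock=18.
Op 8: tick 4 -> clock=22.
Op 9: insert a.com -> 10.0.0.3 (expiry=22+5=27). clock=22
Op 10: insert a.com -> 10.0.0.3 (expiry=22+5=27). clock=22
Op 11: insert a.com -> 10.0.0.1 (expiry=22+4=26). clock=22
Op 12: tick 1 -> clock=23.
Op 13: tick 1 -> clock=24.
Op 14: insert a.com -> 10.0.0.4 (expiry=24+2=26). clock=24
Op 15: insert a.com -> 10.0.0.5 (expiry=24+2=26). clock=24
Op 16: insert b.com -> 10.0.0.2 (expiry=24+5=29). clock=24
lookup a.com: present, ip=10.0.0.5 expiry=26 > clock=24

Answer: 10.0.0.5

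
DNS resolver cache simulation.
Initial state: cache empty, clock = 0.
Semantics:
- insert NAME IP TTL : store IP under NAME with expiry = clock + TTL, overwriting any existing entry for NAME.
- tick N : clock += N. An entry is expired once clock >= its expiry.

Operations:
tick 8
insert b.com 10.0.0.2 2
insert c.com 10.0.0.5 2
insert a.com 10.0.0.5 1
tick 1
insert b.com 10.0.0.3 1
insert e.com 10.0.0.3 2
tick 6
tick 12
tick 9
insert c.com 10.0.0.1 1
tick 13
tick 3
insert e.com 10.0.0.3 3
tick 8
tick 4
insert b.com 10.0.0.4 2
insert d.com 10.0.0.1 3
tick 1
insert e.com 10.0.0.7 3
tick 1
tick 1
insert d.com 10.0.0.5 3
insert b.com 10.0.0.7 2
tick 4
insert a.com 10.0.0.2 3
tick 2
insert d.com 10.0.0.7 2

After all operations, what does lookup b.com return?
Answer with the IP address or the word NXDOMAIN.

Op 1: tick 8 -> clock=8.
Op 2: insert b.com -> 10.0.0.2 (expiry=8+2=10). clock=8
Op 3: insert c.com -> 10.0.0.5 (expiry=8+2=10). clock=8
Op 4: insert a.com -> 10.0.0.5 (expiry=8+1=9). clock=8
Op 5: tick 1 -> clock=9. purged={a.com}
Op 6: insert b.com -> 10.0.0.3 (expiry=9+1=10). clock=9
Op 7: insert e.com -> 10.0.0.3 (expiry=9+2=11). clock=9
Op 8: tick 6 -> clock=15. purged={b.com,c.com,e.com}
Op 9: tick 12 -> clock=27.
Op 10: tick 9 -> clock=36.
Op 11: insert c.com -> 10.0.0.1 (expiry=36+1=37). clock=36
Op 12: tick 13 -> clock=49. purged={c.com}
Op 13: tick 3 -> clock=52.
Op 14: insert e.com -> 10.0.0.3 (expiry=52+3=55). clock=52
Op 15: tick 8 -> clock=60. purged={e.com}
Op 16: tick 4 -> clock=64.
Op 17: insert b.com -> 10.0.0.4 (expiry=64+2=66). clock=64
Op 18: insert d.com -> 10.0.0.1 (expiry=64+3=67). clock=64
Op 19: tick 1 -> clock=65.
Op 20: insert e.com -> 10.0.0.7 (expiry=65+3=68). clock=65
Op 21: tick 1 -> clock=66. purged={b.com}
Op 22: tick 1 -> clock=67. purged={d.com}
Op 23: insert d.com -> 10.0.0.5 (expiry=67+3=70). clock=67
Op 24: insert b.com -> 10.0.0.7 (expiry=67+2=69). clock=67
Op 25: tick 4 -> clock=71. purged={b.com,d.com,e.com}
Op 26: insert a.com -> 10.0.0.2 (expiry=71+3=74). clock=71
Op 27: tick 2 -> clock=73.
Op 28: insert d.com -> 10.0.0.7 (expiry=73+2=75). clock=73
lookup b.com: not in cache (expired or never inserted)

Answer: NXDOMAIN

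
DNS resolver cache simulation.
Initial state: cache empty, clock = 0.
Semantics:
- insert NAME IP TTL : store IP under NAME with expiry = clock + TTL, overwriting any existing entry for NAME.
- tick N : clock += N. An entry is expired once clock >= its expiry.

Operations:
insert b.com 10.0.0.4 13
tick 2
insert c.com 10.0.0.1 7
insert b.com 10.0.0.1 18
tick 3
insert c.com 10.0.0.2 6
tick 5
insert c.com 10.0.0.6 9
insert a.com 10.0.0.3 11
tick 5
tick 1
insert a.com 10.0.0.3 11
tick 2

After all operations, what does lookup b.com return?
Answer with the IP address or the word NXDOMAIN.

Answer: 10.0.0.1

Derivation:
Op 1: insert b.com -> 10.0.0.4 (expiry=0+13=13). clock=0
Op 2: tick 2 -> clock=2.
Op 3: insert c.com -> 10.0.0.1 (expiry=2+7=9). clock=2
Op 4: insert b.com -> 10.0.0.1 (expiry=2+18=20). clock=2
Op 5: tick 3 -> clock=5.
Op 6: insert c.com -> 10.0.0.2 (expiry=5+6=11). clock=5
Op 7: tick 5 -> clock=10.
Op 8: insert c.com -> 10.0.0.6 (expiry=10+9=19). clock=10
Op 9: insert a.com -> 10.0.0.3 (expiry=10+11=21). clock=10
Op 10: tick 5 -> clock=15.
Op 11: tick 1 -> clock=16.
Op 12: insert a.com -> 10.0.0.3 (expiry=16+11=27). clock=16
Op 13: tick 2 -> clock=18.
lookup b.com: present, ip=10.0.0.1 expiry=20 > clock=18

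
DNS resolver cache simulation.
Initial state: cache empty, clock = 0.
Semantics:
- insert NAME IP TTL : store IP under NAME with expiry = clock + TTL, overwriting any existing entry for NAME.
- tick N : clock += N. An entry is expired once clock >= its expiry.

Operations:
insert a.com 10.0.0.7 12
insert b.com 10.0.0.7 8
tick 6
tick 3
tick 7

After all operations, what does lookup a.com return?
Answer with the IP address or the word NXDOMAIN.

Op 1: insert a.com -> 10.0.0.7 (expiry=0+12=12). clock=0
Op 2: insert b.com -> 10.0.0.7 (expiry=0+8=8). clock=0
Op 3: tick 6 -> clock=6.
Op 4: tick 3 -> clock=9. purged={b.com}
Op 5: tick 7 -> clock=16. purged={a.com}
lookup a.com: not in cache (expired or never inserted)

Answer: NXDOMAIN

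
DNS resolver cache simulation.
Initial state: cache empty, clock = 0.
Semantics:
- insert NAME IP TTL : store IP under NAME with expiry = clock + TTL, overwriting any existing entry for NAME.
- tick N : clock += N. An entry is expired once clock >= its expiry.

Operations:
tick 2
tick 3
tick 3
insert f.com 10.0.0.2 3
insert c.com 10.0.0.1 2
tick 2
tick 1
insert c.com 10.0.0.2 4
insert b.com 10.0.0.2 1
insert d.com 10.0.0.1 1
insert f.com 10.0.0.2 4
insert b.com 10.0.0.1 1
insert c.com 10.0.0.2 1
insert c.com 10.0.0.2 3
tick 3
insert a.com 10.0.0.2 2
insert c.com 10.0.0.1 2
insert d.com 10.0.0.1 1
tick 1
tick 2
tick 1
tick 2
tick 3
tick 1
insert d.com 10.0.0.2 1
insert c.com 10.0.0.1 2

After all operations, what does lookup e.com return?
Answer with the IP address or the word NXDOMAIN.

Answer: NXDOMAIN

Derivation:
Op 1: tick 2 -> clock=2.
Op 2: tick 3 -> clock=5.
Op 3: tick 3 -> clock=8.
Op 4: insert f.com -> 10.0.0.2 (expiry=8+3=11). clock=8
Op 5: insert c.com -> 10.0.0.1 (expiry=8+2=10). clock=8
Op 6: tick 2 -> clock=10. purged={c.com}
Op 7: tick 1 -> clock=11. purged={f.com}
Op 8: insert c.com -> 10.0.0.2 (expiry=11+4=15). clock=11
Op 9: insert b.com -> 10.0.0.2 (expiry=11+1=12). clock=11
Op 10: insert d.com -> 10.0.0.1 (expiry=11+1=12). clock=11
Op 11: insert f.com -> 10.0.0.2 (expiry=11+4=15). clock=11
Op 12: insert b.com -> 10.0.0.1 (expiry=11+1=12). clock=11
Op 13: insert c.com -> 10.0.0.2 (expiry=11+1=12). clock=11
Op 14: insert c.com -> 10.0.0.2 (expiry=11+3=14). clock=11
Op 15: tick 3 -> clock=14. purged={b.com,c.com,d.com}
Op 16: insert a.com -> 10.0.0.2 (expiry=14+2=16). clock=14
Op 17: insert c.com -> 10.0.0.1 (expiry=14+2=16). clock=14
Op 18: insert d.com -> 10.0.0.1 (expiry=14+1=15). clock=14
Op 19: tick 1 -> clock=15. purged={d.com,f.com}
Op 20: tick 2 -> clock=17. purged={a.com,c.com}
Op 21: tick 1 -> clock=18.
Op 22: tick 2 -> clock=20.
Op 23: tick 3 -> clock=23.
Op 24: tick 1 -> clock=24.
Op 25: insert d.com -> 10.0.0.2 (expiry=24+1=25). clock=24
Op 26: insert c.com -> 10.0.0.1 (expiry=24+2=26). clock=24
lookup e.com: not in cache (expired or never inserted)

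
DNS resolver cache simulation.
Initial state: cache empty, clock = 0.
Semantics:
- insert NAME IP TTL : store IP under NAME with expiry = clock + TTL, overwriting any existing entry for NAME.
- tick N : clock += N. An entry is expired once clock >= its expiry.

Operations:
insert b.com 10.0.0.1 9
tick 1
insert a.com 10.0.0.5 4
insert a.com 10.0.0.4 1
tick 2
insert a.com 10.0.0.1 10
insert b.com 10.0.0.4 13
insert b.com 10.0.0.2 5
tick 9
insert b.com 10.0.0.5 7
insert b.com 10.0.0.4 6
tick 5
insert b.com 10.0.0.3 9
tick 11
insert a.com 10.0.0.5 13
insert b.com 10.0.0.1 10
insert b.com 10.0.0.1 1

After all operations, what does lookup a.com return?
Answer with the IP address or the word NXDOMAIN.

Answer: 10.0.0.5

Derivation:
Op 1: insert b.com -> 10.0.0.1 (expiry=0+9=9). clock=0
Op 2: tick 1 -> clock=1.
Op 3: insert a.com -> 10.0.0.5 (expiry=1+4=5). clock=1
Op 4: insert a.com -> 10.0.0.4 (expiry=1+1=2). clock=1
Op 5: tick 2 -> clock=3. purged={a.com}
Op 6: insert a.com -> 10.0.0.1 (expiry=3+10=13). clock=3
Op 7: insert b.com -> 10.0.0.4 (expiry=3+13=16). clock=3
Op 8: insert b.com -> 10.0.0.2 (expiry=3+5=8). clock=3
Op 9: tick 9 -> clock=12. purged={b.com}
Op 10: insert b.com -> 10.0.0.5 (expiry=12+7=19). clock=12
Op 11: insert b.com -> 10.0.0.4 (expiry=12+6=18). clock=12
Op 12: tick 5 -> clock=17. purged={a.com}
Op 13: insert b.com -> 10.0.0.3 (expiry=17+9=26). clock=17
Op 14: tick 11 -> clock=28. purged={b.com}
Op 15: insert a.com -> 10.0.0.5 (expiry=28+13=41). clock=28
Op 16: insert b.com -> 10.0.0.1 (expiry=28+10=38). clock=28
Op 17: insert b.com -> 10.0.0.1 (expiry=28+1=29). clock=28
lookup a.com: present, ip=10.0.0.5 expiry=41 > clock=28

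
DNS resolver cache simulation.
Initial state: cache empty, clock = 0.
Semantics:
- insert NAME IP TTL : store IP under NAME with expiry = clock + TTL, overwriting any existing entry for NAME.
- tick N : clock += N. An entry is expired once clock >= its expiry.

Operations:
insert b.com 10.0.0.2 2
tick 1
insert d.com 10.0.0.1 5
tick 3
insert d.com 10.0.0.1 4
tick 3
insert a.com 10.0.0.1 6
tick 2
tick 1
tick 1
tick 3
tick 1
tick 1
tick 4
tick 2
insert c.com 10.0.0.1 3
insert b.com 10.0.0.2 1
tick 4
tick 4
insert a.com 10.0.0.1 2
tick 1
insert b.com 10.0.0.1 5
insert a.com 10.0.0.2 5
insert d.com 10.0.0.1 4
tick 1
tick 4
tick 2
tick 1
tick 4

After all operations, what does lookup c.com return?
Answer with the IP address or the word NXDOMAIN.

Answer: NXDOMAIN

Derivation:
Op 1: insert b.com -> 10.0.0.2 (expiry=0+2=2). clock=0
Op 2: tick 1 -> clock=1.
Op 3: insert d.com -> 10.0.0.1 (expiry=1+5=6). clock=1
Op 4: tick 3 -> clock=4. purged={b.com}
Op 5: insert d.com -> 10.0.0.1 (expiry=4+4=8). clock=4
Op 6: tick 3 -> clock=7.
Op 7: insert a.com -> 10.0.0.1 (expiry=7+6=13). clock=7
Op 8: tick 2 -> clock=9. purged={d.com}
Op 9: tick 1 -> clock=10.
Op 10: tick 1 -> clock=11.
Op 11: tick 3 -> clock=14. purged={a.com}
Op 12: tick 1 -> clock=15.
Op 13: tick 1 -> clock=16.
Op 14: tick 4 -> clock=20.
Op 15: tick 2 -> clock=22.
Op 16: insert c.com -> 10.0.0.1 (expiry=22+3=25). clock=22
Op 17: insert b.com -> 10.0.0.2 (expiry=22+1=23). clock=22
Op 18: tick 4 -> clock=26. purged={b.com,c.com}
Op 19: tick 4 -> clock=30.
Op 20: insert a.com -> 10.0.0.1 (expiry=30+2=32). clock=30
Op 21: tick 1 -> clock=31.
Op 22: insert b.com -> 10.0.0.1 (expiry=31+5=36). clock=31
Op 23: insert a.com -> 10.0.0.2 (expiry=31+5=36). clock=31
Op 24: insert d.com -> 10.0.0.1 (expiry=31+4=35). clock=31
Op 25: tick 1 -> clock=32.
Op 26: tick 4 -> clock=36. purged={a.com,b.com,d.com}
Op 27: tick 2 -> clock=38.
Op 28: tick 1 -> clock=39.
Op 29: tick 4 -> clock=43.
lookup c.com: not in cache (expired or never inserted)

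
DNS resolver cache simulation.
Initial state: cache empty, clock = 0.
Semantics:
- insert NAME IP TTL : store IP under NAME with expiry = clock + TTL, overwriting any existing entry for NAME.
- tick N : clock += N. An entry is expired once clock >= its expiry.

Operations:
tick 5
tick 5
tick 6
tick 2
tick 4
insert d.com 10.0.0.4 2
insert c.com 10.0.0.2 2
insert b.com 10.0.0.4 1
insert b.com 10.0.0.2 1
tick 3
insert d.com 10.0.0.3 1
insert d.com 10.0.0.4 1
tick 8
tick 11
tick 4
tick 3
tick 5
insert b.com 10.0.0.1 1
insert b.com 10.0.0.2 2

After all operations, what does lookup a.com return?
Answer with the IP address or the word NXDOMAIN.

Answer: NXDOMAIN

Derivation:
Op 1: tick 5 -> clock=5.
Op 2: tick 5 -> clock=10.
Op 3: tick 6 -> clock=16.
Op 4: tick 2 -> clock=18.
Op 5: tick 4 -> clock=22.
Op 6: insert d.com -> 10.0.0.4 (expiry=22+2=24). clock=22
Op 7: insert c.com -> 10.0.0.2 (expiry=22+2=24). clock=22
Op 8: insert b.com -> 10.0.0.4 (expiry=22+1=23). clock=22
Op 9: insert b.com -> 10.0.0.2 (expiry=22+1=23). clock=22
Op 10: tick 3 -> clock=25. purged={b.com,c.com,d.com}
Op 11: insert d.com -> 10.0.0.3 (expiry=25+1=26). clock=25
Op 12: insert d.com -> 10.0.0.4 (expiry=25+1=26). clock=25
Op 13: tick 8 -> clock=33. purged={d.com}
Op 14: tick 11 -> clock=44.
Op 15: tick 4 -> clock=48.
Op 16: tick 3 -> clock=51.
Op 17: tick 5 -> clock=56.
Op 18: insert b.com -> 10.0.0.1 (expiry=56+1=57). clock=56
Op 19: insert b.com -> 10.0.0.2 (expiry=56+2=58). clock=56
lookup a.com: not in cache (expired or never inserted)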